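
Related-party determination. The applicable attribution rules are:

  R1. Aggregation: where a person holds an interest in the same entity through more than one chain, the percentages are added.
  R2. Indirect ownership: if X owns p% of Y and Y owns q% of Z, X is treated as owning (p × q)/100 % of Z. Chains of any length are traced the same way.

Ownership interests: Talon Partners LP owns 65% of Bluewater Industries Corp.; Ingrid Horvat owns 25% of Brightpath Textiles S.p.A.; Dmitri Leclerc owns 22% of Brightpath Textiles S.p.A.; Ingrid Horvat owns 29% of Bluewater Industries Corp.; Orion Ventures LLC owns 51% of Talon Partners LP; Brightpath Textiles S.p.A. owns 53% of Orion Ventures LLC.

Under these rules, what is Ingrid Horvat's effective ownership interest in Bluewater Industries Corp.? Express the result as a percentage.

33.392375%

Chain via Brightpath Textiles S.p.A. → Orion Ventures LLC → Talon Partners LP (R2): 25% × 53% × 51% × 65% = 4.392375% of Bluewater Industries Corp.
Direct interest in Bluewater Industries Corp: 29%.
Aggregating (R1): 4.392375% + 29% = 33.392375%.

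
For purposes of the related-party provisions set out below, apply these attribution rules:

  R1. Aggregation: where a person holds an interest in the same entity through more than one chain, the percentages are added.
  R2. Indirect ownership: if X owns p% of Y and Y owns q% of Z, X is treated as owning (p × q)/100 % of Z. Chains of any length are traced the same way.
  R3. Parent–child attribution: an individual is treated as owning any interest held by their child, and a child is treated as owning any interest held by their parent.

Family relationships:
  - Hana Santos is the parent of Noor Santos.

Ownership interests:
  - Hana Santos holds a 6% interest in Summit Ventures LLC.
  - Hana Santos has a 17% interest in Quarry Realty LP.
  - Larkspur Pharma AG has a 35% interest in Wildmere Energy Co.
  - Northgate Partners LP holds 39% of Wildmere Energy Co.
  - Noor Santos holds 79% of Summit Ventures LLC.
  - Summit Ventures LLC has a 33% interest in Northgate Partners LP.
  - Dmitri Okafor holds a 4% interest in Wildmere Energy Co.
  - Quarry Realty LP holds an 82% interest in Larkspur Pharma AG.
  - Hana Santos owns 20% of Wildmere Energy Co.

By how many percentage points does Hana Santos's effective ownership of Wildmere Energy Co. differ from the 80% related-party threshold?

44.1815

By parent–child attribution (R3), Hana Santos is treated as also owning Noor Santos's interest in Summit Ventures LLC, giving 6% + 79% = 85%.
Chain via Quarry Realty LP → Larkspur Pharma AG (R2): 17% × 82% × 35% = 4.879% of Wildmere Energy Co.
Chain via Summit Ventures LLC → Northgate Partners LP (R2): 85% × 33% × 39% = 10.9395% of Wildmere Energy Co.
Direct interest in Wildmere Energy Co: 20%.
Aggregating (R1): 4.879% + 10.9395% + 20% = 35.8185%.
35.8185% falls short of the 80% threshold by 44.1815 percentage points.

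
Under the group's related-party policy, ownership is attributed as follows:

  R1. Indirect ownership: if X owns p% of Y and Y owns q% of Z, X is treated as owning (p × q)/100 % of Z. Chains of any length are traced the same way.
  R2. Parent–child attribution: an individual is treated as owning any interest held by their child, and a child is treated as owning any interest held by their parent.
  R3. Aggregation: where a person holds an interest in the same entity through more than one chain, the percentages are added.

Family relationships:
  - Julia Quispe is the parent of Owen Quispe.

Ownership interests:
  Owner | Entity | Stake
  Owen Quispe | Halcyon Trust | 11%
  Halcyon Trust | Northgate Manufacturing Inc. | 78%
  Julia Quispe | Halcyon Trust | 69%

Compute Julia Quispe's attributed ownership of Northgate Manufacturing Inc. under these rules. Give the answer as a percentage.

By parent–child attribution (R2), Julia Quispe is treated as also owning Owen Quispe's interest in Halcyon Trust, giving 69% + 11% = 80%.
Chain via Halcyon Trust (R1): 80% × 78% = 62.4% of Northgate Manufacturing Inc.

62.4%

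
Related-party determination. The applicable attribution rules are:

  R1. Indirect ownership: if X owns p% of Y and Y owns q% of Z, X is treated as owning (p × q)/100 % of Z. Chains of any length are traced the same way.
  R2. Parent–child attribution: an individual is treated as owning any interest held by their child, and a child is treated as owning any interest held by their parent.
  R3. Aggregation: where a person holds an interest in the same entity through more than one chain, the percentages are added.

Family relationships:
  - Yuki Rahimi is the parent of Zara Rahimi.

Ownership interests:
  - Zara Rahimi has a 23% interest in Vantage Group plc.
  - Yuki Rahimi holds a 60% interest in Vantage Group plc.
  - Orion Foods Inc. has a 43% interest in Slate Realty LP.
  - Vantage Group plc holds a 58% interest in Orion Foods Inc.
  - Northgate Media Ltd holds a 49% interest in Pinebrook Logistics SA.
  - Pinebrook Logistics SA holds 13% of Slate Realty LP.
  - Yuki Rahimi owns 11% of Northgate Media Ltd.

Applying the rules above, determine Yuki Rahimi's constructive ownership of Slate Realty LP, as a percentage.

By parent–child attribution (R2), Yuki Rahimi is treated as also owning Zara Rahimi's interest in Vantage Group plc, giving 60% + 23% = 83%.
Chain via Northgate Media Ltd → Pinebrook Logistics SA (R1): 11% × 49% × 13% = 0.7007% of Slate Realty LP.
Chain via Vantage Group plc → Orion Foods Inc. (R1): 83% × 58% × 43% = 20.7002% of Slate Realty LP.
Aggregating (R3): 0.7007% + 20.7002% = 21.4009%.

21.4009%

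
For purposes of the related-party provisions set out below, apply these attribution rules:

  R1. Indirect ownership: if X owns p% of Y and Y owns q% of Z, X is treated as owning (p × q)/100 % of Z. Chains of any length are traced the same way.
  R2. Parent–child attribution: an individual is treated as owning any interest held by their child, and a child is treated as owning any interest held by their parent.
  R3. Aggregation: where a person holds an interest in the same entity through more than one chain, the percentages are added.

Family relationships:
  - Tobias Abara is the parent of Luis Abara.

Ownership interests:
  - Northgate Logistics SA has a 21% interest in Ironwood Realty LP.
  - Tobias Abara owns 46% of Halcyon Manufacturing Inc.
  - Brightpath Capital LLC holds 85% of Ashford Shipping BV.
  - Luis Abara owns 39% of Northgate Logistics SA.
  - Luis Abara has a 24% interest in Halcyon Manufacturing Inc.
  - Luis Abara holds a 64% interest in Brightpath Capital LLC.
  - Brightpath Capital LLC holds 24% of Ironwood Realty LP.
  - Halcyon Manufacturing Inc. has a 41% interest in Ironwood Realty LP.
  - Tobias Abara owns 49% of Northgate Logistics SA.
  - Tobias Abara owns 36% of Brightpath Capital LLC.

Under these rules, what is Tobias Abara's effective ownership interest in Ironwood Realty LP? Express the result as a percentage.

By parent–child attribution (R2), Tobias Abara is treated as also owning Luis Abara's interest in Brightpath Capital LLC, giving 36% + 64% = 100%.
By parent–child attribution (R2), Tobias Abara is treated as also owning Luis Abara's interest in Halcyon Manufacturing Inc, giving 46% + 24% = 70%.
By parent–child attribution (R2), Tobias Abara is treated as also owning Luis Abara's interest in Northgate Logistics SA, giving 49% + 39% = 88%.
Chain via Brightpath Capital LLC (R1): 100% × 24% = 24% of Ironwood Realty LP.
Chain via Halcyon Manufacturing Inc. (R1): 70% × 41% = 28.7% of Ironwood Realty LP.
Chain via Northgate Logistics SA (R1): 88% × 21% = 18.48% of Ironwood Realty LP.
Aggregating (R3): 24% + 28.7% + 18.48% = 71.18%.

71.18%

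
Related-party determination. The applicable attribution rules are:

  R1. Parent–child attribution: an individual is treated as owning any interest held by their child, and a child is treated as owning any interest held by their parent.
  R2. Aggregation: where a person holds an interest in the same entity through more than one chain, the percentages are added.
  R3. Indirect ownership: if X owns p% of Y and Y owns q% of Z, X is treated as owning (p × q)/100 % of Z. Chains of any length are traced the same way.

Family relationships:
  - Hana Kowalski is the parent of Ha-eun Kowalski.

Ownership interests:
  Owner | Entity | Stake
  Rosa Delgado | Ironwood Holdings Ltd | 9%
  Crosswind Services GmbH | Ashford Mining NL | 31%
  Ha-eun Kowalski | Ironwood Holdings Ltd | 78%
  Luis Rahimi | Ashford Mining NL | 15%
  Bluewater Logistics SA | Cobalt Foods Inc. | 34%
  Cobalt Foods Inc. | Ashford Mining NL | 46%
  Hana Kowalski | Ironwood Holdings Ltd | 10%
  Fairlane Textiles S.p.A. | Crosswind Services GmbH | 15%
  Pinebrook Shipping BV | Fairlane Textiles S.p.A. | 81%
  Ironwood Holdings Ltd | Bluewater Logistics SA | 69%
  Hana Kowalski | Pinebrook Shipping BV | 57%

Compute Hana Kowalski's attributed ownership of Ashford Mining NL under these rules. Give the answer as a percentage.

11.643513%

By parent–child attribution (R1), Hana Kowalski is treated as also owning Ha-eun Kowalski's interest in Ironwood Holdings Ltd, giving 10% + 78% = 88%.
Chain via Pinebrook Shipping BV → Fairlane Textiles S.p.A. → Crosswind Services GmbH (R3): 57% × 81% × 15% × 31% = 2.146905% of Ashford Mining NL.
Chain via Ironwood Holdings Ltd → Bluewater Logistics SA → Cobalt Foods Inc. (R3): 88% × 69% × 34% × 46% = 9.496608% of Ashford Mining NL.
Aggregating (R2): 2.146905% + 9.496608% = 11.643513%.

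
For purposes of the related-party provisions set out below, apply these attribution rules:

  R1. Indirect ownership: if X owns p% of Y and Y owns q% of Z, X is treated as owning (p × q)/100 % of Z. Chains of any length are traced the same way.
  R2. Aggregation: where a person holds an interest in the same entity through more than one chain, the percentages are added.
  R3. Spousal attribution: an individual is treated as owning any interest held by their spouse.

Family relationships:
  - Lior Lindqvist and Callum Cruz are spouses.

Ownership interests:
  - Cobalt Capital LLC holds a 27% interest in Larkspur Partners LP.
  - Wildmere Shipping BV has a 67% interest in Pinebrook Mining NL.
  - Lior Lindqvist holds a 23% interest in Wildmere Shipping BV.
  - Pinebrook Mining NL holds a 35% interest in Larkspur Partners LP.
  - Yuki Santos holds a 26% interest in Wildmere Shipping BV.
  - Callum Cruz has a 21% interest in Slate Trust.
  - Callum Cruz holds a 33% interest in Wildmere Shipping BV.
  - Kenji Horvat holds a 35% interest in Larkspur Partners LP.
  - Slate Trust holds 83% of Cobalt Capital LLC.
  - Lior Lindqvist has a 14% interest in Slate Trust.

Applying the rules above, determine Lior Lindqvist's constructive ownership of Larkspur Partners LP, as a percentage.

By spousal attribution (R3), Lior Lindqvist is treated as also owning Callum Cruz's interest in Wildmere Shipping BV, giving 23% + 33% = 56%.
By spousal attribution (R3), Lior Lindqvist is treated as also owning Callum Cruz's interest in Slate Trust, giving 14% + 21% = 35%.
Chain via Wildmere Shipping BV → Pinebrook Mining NL (R1): 56% × 67% × 35% = 13.132% of Larkspur Partners LP.
Chain via Slate Trust → Cobalt Capital LLC (R1): 35% × 83% × 27% = 7.8435% of Larkspur Partners LP.
Aggregating (R2): 13.132% + 7.8435% = 20.9755%.

20.9755%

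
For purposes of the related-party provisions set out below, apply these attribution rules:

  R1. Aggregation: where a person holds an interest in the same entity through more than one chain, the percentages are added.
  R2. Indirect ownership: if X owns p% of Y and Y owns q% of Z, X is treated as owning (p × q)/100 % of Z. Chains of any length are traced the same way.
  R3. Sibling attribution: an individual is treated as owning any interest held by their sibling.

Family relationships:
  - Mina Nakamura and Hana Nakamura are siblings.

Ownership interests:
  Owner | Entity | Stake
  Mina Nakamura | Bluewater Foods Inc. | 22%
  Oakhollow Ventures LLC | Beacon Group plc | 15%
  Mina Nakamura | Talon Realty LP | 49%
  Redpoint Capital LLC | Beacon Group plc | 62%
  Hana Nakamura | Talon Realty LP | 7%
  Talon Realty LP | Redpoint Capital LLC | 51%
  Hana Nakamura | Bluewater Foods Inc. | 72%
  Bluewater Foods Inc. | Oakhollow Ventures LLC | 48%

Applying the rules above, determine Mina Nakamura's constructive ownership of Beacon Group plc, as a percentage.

By sibling attribution (R3), Mina Nakamura is treated as also owning Hana Nakamura's interest in Bluewater Foods Inc, giving 22% + 72% = 94%.
By sibling attribution (R3), Mina Nakamura is treated as also owning Hana Nakamura's interest in Talon Realty LP, giving 49% + 7% = 56%.
Chain via Bluewater Foods Inc. → Oakhollow Ventures LLC (R2): 94% × 48% × 15% = 6.768% of Beacon Group plc.
Chain via Talon Realty LP → Redpoint Capital LLC (R2): 56% × 51% × 62% = 17.7072% of Beacon Group plc.
Aggregating (R1): 6.768% + 17.7072% = 24.4752%.

24.4752%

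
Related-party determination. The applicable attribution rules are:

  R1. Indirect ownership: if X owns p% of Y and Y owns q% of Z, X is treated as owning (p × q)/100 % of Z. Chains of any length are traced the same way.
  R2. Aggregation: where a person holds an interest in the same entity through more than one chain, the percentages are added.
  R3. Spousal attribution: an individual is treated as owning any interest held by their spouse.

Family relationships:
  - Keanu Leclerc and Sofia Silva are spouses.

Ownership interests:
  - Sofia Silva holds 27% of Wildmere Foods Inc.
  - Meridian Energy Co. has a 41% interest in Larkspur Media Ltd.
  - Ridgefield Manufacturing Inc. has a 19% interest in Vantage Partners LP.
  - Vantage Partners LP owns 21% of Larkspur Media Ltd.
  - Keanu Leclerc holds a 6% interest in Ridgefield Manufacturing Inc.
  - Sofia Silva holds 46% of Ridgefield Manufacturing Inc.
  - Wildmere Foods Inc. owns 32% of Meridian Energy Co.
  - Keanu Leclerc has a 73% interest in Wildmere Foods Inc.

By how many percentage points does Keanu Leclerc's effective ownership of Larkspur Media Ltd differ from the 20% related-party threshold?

4.8052

By spousal attribution (R3), Keanu Leclerc is treated as also owning Sofia Silva's interest in Ridgefield Manufacturing Inc, giving 6% + 46% = 52%.
By spousal attribution (R3), Keanu Leclerc is treated as also owning Sofia Silva's interest in Wildmere Foods Inc, giving 73% + 27% = 100%.
Chain via Ridgefield Manufacturing Inc. → Vantage Partners LP (R1): 52% × 19% × 21% = 2.0748% of Larkspur Media Ltd.
Chain via Wildmere Foods Inc. → Meridian Energy Co. (R1): 100% × 32% × 41% = 13.12% of Larkspur Media Ltd.
Aggregating (R2): 2.0748% + 13.12% = 15.1948%.
15.1948% falls short of the 20% threshold by 4.8052 percentage points.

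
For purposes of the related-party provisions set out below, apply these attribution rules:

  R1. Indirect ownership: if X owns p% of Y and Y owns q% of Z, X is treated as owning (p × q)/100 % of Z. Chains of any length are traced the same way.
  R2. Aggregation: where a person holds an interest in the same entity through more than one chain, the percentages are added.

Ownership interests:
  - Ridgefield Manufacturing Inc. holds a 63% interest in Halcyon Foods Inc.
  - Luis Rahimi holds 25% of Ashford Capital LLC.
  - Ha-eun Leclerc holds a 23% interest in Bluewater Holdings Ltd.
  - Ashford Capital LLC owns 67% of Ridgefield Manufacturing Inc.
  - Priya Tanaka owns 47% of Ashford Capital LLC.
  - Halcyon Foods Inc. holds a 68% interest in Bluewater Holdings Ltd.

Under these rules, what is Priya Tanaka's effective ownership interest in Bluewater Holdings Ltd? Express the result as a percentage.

13.490316%

Chain via Ashford Capital LLC → Ridgefield Manufacturing Inc. → Halcyon Foods Inc. (R1): 47% × 67% × 63% × 68% = 13.490316% of Bluewater Holdings Ltd.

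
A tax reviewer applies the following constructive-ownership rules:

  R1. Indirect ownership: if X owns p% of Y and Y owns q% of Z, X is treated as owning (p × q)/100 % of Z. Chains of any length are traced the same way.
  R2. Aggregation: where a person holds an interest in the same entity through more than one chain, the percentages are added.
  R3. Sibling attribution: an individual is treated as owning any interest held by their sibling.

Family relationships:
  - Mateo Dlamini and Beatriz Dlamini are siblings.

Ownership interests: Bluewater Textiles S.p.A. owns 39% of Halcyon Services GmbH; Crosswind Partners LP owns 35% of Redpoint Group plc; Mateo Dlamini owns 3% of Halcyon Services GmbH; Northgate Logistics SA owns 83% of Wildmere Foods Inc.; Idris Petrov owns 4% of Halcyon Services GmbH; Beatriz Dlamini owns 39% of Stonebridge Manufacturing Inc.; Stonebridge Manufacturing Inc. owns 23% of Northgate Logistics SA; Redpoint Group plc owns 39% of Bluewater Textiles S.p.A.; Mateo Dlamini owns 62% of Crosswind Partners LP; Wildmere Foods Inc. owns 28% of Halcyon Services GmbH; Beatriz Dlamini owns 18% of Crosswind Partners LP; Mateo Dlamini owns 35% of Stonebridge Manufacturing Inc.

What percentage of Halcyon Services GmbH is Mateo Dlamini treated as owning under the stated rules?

11.214248%

By sibling attribution (R3), Mateo Dlamini is treated as also owning Beatriz Dlamini's interest in Crosswind Partners LP, giving 62% + 18% = 80%.
By sibling attribution (R3), Mateo Dlamini is treated as also owning Beatriz Dlamini's interest in Stonebridge Manufacturing Inc, giving 35% + 39% = 74%.
Chain via Crosswind Partners LP → Redpoint Group plc → Bluewater Textiles S.p.A. (R1): 80% × 35% × 39% × 39% = 4.2588% of Halcyon Services GmbH.
Chain via Stonebridge Manufacturing Inc. → Northgate Logistics SA → Wildmere Foods Inc. (R1): 74% × 23% × 83% × 28% = 3.955448% of Halcyon Services GmbH.
Direct interest in Halcyon Services GmbH: 3%.
Aggregating (R2): 4.2588% + 3.955448% + 3% = 11.214248%.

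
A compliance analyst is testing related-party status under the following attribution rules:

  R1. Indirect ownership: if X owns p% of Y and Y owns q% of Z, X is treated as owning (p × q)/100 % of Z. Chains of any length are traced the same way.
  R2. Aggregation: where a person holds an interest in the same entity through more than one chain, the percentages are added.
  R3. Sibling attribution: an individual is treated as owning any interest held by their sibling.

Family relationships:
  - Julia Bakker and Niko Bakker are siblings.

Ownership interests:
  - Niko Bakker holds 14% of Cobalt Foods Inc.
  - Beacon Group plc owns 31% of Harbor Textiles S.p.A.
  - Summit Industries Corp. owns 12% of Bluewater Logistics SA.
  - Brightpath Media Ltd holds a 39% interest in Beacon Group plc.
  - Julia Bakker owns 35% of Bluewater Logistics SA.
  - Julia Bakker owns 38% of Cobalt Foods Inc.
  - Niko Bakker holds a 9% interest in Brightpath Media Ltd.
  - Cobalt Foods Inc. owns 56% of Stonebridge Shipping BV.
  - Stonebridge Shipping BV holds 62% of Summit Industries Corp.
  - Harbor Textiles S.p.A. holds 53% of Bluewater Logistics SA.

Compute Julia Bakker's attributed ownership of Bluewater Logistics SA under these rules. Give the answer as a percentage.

By sibling attribution (R3), Julia Bakker is treated as also owning Niko Bakker's interest in Cobalt Foods Inc, giving 38% + 14% = 52%.
By sibling attribution (R3), Julia Bakker is treated as owning Niko Bakker's 9% interest in Brightpath Media Ltd.
Chain via Cobalt Foods Inc. → Stonebridge Shipping BV → Summit Industries Corp. (R1): 52% × 56% × 62% × 12% = 2.166528% of Bluewater Logistics SA.
Direct interest in Bluewater Logistics SA: 35%.
Chain via Brightpath Media Ltd → Beacon Group plc → Harbor Textiles S.p.A. (R1): 9% × 39% × 31% × 53% = 0.576693% of Bluewater Logistics SA.
Aggregating (R2): 2.166528% + 35% + 0.576693% = 37.743221%.

37.743221%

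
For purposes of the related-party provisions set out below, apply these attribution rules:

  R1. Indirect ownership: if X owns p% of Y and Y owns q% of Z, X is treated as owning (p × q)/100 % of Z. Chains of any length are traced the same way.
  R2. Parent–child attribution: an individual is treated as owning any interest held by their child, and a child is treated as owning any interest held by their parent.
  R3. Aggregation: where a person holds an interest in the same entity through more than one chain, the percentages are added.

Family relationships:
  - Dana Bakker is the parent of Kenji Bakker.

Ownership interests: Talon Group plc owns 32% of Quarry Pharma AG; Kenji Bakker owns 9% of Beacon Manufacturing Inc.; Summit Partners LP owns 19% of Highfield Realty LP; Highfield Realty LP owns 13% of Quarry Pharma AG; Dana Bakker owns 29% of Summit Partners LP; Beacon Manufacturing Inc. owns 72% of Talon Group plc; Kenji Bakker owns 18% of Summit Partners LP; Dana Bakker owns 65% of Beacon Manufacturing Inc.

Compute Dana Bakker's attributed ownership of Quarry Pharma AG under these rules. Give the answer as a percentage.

18.2105%

By parent–child attribution (R2), Dana Bakker is treated as also owning Kenji Bakker's interest in Summit Partners LP, giving 29% + 18% = 47%.
By parent–child attribution (R2), Dana Bakker is treated as also owning Kenji Bakker's interest in Beacon Manufacturing Inc, giving 65% + 9% = 74%.
Chain via Summit Partners LP → Highfield Realty LP (R1): 47% × 19% × 13% = 1.1609% of Quarry Pharma AG.
Chain via Beacon Manufacturing Inc. → Talon Group plc (R1): 74% × 72% × 32% = 17.0496% of Quarry Pharma AG.
Aggregating (R3): 1.1609% + 17.0496% = 18.2105%.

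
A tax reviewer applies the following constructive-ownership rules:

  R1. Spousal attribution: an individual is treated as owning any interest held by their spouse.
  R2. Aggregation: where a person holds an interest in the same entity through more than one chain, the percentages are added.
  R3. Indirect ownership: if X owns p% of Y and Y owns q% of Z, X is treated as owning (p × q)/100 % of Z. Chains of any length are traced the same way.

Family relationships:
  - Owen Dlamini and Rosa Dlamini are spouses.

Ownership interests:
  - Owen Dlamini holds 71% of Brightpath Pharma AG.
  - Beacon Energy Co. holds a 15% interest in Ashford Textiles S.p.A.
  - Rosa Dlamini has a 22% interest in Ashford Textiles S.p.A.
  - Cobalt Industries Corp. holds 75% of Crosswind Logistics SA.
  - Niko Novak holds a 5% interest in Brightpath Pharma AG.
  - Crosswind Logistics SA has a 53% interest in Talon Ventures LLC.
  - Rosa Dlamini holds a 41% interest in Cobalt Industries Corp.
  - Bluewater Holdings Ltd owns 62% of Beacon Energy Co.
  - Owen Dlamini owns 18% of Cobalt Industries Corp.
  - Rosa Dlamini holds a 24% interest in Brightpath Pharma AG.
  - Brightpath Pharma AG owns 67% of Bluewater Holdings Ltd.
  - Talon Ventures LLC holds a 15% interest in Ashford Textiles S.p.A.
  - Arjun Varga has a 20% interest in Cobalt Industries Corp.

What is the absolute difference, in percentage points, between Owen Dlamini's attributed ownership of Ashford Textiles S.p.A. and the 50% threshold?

18.562675

By spousal attribution (R1), Owen Dlamini is treated as also owning Rosa Dlamini's interest in Brightpath Pharma AG, giving 71% + 24% = 95%.
By spousal attribution (R1), Owen Dlamini is treated as also owning Rosa Dlamini's interest in Cobalt Industries Corp, giving 18% + 41% = 59%.
By spousal attribution (R1), Owen Dlamini is treated as owning Rosa Dlamini's 22% interest in Ashford Textiles S.p.A.
Chain via Brightpath Pharma AG → Bluewater Holdings Ltd → Beacon Energy Co. (R3): 95% × 67% × 62% × 15% = 5.91945% of Ashford Textiles S.p.A.
Chain via Cobalt Industries Corp. → Crosswind Logistics SA → Talon Ventures LLC (R3): 59% × 75% × 53% × 15% = 3.517875% of Ashford Textiles S.p.A.
Direct interest in Ashford Textiles S.p.A: 22%.
Aggregating (R2): 5.91945% + 3.517875% + 22% = 31.437325%.
31.437325% falls short of the 50% threshold by 18.562675 percentage points.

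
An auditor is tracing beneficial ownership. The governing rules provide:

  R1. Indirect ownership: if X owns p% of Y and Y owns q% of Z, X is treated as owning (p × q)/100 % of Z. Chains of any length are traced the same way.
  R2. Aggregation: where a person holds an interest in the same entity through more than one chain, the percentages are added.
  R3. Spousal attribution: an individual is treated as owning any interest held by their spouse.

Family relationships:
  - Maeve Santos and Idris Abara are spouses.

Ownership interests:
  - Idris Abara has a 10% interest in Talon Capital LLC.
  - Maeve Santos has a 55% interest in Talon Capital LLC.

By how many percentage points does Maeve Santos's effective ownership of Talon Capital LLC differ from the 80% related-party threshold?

By spousal attribution (R3), Maeve Santos is treated as also owning Idris Abara's interest in Talon Capital LLC, giving 55% + 10% = 65%.
Direct interest in Talon Capital LLC: 65%.
65% falls short of the 80% threshold by 15 percentage points.

15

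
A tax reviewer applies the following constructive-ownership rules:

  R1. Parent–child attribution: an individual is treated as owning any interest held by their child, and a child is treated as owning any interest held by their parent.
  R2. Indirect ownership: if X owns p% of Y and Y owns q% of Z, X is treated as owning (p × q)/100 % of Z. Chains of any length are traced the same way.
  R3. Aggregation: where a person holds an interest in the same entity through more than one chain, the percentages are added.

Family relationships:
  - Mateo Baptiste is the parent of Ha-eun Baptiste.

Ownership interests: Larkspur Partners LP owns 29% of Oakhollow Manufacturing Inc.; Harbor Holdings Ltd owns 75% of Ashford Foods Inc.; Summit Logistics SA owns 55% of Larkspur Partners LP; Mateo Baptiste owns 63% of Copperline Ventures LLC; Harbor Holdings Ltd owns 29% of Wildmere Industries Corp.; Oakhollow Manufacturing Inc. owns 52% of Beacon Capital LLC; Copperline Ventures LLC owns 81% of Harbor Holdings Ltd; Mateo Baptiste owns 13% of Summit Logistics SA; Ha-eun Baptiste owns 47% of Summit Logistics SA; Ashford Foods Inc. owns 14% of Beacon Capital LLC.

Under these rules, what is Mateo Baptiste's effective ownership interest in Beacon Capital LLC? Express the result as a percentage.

10.33455%

By parent–child attribution (R1), Mateo Baptiste is treated as also owning Ha-eun Baptiste's interest in Summit Logistics SA, giving 13% + 47% = 60%.
Chain via Summit Logistics SA → Larkspur Partners LP → Oakhollow Manufacturing Inc. (R2): 60% × 55% × 29% × 52% = 4.9764% of Beacon Capital LLC.
Chain via Copperline Ventures LLC → Harbor Holdings Ltd → Ashford Foods Inc. (R2): 63% × 81% × 75% × 14% = 5.35815% of Beacon Capital LLC.
Aggregating (R3): 4.9764% + 5.35815% = 10.33455%.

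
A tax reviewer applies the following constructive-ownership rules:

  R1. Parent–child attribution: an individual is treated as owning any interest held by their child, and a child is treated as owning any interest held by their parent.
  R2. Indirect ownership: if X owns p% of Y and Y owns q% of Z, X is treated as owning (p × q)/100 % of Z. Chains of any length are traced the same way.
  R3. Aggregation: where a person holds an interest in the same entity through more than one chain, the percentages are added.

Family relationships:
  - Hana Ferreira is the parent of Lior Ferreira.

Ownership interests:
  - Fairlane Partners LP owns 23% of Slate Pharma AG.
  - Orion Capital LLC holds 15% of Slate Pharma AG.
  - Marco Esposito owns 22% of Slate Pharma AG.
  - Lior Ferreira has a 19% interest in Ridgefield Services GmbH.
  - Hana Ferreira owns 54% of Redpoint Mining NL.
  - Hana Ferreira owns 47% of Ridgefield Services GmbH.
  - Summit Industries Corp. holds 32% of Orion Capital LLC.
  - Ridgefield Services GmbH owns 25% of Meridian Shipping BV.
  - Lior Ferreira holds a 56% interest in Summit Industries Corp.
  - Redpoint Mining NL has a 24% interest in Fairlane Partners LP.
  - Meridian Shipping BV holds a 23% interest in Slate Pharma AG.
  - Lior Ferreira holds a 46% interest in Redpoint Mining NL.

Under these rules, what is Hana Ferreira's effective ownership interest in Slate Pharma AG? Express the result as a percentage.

By parent–child attribution (R1), Hana Ferreira is treated as also owning Lior Ferreira's interest in Redpoint Mining NL, giving 54% + 46% = 100%.
By parent–child attribution (R1), Hana Ferreira is treated as also owning Lior Ferreira's interest in Ridgefield Services GmbH, giving 47% + 19% = 66%.
By parent–child attribution (R1), Hana Ferreira is treated as owning Lior Ferreira's 56% interest in Summit Industries Corp.
Chain via Redpoint Mining NL → Fairlane Partners LP (R2): 100% × 24% × 23% = 5.52% of Slate Pharma AG.
Chain via Ridgefield Services GmbH → Meridian Shipping BV (R2): 66% × 25% × 23% = 3.795% of Slate Pharma AG.
Chain via Summit Industries Corp. → Orion Capital LLC (R2): 56% × 32% × 15% = 2.688% of Slate Pharma AG.
Aggregating (R3): 5.52% + 3.795% + 2.688% = 12.003%.

12.003%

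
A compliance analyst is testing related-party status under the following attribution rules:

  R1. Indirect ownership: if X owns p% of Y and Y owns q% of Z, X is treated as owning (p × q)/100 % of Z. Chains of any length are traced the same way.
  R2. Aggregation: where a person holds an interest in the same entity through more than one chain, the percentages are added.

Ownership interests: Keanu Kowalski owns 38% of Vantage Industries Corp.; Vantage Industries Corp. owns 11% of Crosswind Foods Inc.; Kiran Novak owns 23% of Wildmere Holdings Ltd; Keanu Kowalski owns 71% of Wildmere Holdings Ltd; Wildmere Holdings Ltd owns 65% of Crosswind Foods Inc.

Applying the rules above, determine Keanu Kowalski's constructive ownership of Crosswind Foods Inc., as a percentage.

Chain via Vantage Industries Corp. (R1): 38% × 11% = 4.18% of Crosswind Foods Inc.
Chain via Wildmere Holdings Ltd (R1): 71% × 65% = 46.15% of Crosswind Foods Inc.
Aggregating (R2): 4.18% + 46.15% = 50.33%.

50.33%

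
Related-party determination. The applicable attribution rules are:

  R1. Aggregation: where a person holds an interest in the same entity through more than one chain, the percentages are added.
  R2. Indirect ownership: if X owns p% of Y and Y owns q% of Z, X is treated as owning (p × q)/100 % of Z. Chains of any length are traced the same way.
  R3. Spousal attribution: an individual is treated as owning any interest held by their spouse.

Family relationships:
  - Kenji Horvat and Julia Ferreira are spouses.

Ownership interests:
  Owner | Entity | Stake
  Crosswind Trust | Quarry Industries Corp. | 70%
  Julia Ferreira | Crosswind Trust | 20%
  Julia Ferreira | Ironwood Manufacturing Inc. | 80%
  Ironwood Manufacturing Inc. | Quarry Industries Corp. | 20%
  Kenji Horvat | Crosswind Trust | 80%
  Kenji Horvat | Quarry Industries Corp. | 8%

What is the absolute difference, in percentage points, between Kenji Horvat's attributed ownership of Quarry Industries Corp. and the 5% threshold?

By spousal attribution (R3), Kenji Horvat is treated as also owning Julia Ferreira's interest in Crosswind Trust, giving 80% + 20% = 100%.
By spousal attribution (R3), Kenji Horvat is treated as owning Julia Ferreira's 80% interest in Ironwood Manufacturing Inc.
Chain via Crosswind Trust (R2): 100% × 70% = 70% of Quarry Industries Corp.
Direct interest in Quarry Industries Corp: 8%.
Chain via Ironwood Manufacturing Inc. (R2): 80% × 20% = 16% of Quarry Industries Corp.
Aggregating (R1): 70% + 8% + 16% = 94%.
94% exceeds the 5% threshold by 89 percentage points.

89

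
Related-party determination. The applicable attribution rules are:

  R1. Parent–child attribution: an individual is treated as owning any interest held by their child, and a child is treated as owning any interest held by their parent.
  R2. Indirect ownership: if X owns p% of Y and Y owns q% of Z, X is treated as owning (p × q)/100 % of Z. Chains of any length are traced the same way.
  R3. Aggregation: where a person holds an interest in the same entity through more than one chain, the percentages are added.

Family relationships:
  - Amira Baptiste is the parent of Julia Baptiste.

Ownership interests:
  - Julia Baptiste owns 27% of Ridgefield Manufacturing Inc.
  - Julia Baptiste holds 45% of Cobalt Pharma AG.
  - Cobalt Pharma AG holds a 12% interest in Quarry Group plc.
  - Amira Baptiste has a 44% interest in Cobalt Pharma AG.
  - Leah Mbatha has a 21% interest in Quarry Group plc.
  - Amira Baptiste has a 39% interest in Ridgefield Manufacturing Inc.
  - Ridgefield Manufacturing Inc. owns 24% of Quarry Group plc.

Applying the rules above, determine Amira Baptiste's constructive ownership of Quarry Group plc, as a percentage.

By parent–child attribution (R1), Amira Baptiste is treated as also owning Julia Baptiste's interest in Ridgefield Manufacturing Inc, giving 39% + 27% = 66%.
By parent–child attribution (R1), Amira Baptiste is treated as also owning Julia Baptiste's interest in Cobalt Pharma AG, giving 44% + 45% = 89%.
Chain via Ridgefield Manufacturing Inc. (R2): 66% × 24% = 15.84% of Quarry Group plc.
Chain via Cobalt Pharma AG (R2): 89% × 12% = 10.68% of Quarry Group plc.
Aggregating (R3): 15.84% + 10.68% = 26.52%.

26.52%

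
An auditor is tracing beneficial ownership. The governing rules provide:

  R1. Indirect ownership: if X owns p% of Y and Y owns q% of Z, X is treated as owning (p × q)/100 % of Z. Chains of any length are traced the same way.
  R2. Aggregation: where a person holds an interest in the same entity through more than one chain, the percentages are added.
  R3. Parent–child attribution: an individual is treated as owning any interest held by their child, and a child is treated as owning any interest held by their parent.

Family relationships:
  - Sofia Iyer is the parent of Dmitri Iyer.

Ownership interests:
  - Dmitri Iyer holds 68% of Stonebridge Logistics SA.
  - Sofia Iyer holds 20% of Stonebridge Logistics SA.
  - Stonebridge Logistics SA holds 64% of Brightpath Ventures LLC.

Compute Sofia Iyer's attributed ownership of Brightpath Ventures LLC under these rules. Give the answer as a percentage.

56.32%

By parent–child attribution (R3), Sofia Iyer is treated as also owning Dmitri Iyer's interest in Stonebridge Logistics SA, giving 20% + 68% = 88%.
Chain via Stonebridge Logistics SA (R1): 88% × 64% = 56.32% of Brightpath Ventures LLC.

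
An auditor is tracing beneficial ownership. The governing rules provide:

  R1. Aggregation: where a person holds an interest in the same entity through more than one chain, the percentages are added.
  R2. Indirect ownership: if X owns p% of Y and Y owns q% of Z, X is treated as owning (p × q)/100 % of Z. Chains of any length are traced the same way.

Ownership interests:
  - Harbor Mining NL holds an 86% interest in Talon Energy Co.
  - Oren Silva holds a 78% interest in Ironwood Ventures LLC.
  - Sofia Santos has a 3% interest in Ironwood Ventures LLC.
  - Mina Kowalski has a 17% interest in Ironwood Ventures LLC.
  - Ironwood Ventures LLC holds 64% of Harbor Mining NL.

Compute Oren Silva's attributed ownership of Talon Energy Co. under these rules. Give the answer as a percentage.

Chain via Ironwood Ventures LLC → Harbor Mining NL (R2): 78% × 64% × 86% = 42.9312% of Talon Energy Co.

42.9312%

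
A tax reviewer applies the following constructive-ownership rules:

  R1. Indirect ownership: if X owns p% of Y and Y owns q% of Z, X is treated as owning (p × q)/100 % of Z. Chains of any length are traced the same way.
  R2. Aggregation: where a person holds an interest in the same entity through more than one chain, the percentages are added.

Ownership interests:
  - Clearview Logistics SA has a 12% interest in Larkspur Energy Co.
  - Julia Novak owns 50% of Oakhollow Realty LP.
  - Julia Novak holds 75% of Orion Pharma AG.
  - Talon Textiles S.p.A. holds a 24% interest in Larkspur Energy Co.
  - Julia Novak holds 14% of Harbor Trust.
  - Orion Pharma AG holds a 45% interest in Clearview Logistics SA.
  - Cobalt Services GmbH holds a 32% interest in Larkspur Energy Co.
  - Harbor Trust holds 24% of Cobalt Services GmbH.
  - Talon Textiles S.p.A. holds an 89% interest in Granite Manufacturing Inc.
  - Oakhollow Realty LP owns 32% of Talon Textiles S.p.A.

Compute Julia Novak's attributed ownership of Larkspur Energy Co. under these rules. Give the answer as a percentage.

Chain via Orion Pharma AG → Clearview Logistics SA (R1): 75% × 45% × 12% = 4.05% of Larkspur Energy Co.
Chain via Oakhollow Realty LP → Talon Textiles S.p.A. (R1): 50% × 32% × 24% = 3.84% of Larkspur Energy Co.
Chain via Harbor Trust → Cobalt Services GmbH (R1): 14% × 24% × 32% = 1.0752% of Larkspur Energy Co.
Aggregating (R2): 4.05% + 3.84% + 1.0752% = 8.9652%.

8.9652%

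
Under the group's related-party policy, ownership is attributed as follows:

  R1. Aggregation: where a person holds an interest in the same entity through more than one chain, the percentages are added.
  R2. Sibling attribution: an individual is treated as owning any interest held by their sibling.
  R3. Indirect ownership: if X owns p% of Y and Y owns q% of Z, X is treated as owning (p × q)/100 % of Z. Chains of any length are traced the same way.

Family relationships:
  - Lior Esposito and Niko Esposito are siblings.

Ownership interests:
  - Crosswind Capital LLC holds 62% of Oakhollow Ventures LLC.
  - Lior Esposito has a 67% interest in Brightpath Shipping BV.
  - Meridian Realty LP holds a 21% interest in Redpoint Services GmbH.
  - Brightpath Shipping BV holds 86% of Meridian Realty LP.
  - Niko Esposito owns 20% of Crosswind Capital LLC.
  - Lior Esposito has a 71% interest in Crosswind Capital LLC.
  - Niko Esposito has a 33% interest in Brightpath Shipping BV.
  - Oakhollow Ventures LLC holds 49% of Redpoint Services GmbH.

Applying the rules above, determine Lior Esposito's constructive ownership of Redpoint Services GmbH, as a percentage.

By sibling attribution (R2), Lior Esposito is treated as also owning Niko Esposito's interest in Crosswind Capital LLC, giving 71% + 20% = 91%.
By sibling attribution (R2), Lior Esposito is treated as also owning Niko Esposito's interest in Brightpath Shipping BV, giving 67% + 33% = 100%.
Chain via Crosswind Capital LLC → Oakhollow Ventures LLC (R3): 91% × 62% × 49% = 27.6458% of Redpoint Services GmbH.
Chain via Brightpath Shipping BV → Meridian Realty LP (R3): 100% × 86% × 21% = 18.06% of Redpoint Services GmbH.
Aggregating (R1): 27.6458% + 18.06% = 45.7058%.

45.7058%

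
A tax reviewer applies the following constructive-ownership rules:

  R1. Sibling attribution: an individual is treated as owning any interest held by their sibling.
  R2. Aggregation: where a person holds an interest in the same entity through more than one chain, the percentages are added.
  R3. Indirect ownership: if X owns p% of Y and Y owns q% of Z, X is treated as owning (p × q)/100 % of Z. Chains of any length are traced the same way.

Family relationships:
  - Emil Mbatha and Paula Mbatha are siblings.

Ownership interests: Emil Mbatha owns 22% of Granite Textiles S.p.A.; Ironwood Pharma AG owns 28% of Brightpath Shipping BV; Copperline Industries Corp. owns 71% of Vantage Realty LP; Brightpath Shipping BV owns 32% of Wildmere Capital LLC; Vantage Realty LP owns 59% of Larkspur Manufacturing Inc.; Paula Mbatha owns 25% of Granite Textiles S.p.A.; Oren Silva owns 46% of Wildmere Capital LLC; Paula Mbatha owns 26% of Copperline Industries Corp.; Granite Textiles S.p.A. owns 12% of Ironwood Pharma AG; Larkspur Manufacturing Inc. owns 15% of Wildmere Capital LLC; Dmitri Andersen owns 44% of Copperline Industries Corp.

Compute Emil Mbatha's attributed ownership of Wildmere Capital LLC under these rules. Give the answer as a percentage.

2.139054%

By sibling attribution (R1), Emil Mbatha is treated as also owning Paula Mbatha's interest in Granite Textiles S.p.A, giving 22% + 25% = 47%.
By sibling attribution (R1), Emil Mbatha is treated as owning Paula Mbatha's 26% interest in Copperline Industries Corp.
Chain via Granite Textiles S.p.A. → Ironwood Pharma AG → Brightpath Shipping BV (R3): 47% × 12% × 28% × 32% = 0.505344% of Wildmere Capital LLC.
Chain via Copperline Industries Corp. → Vantage Realty LP → Larkspur Manufacturing Inc. (R3): 26% × 71% × 59% × 15% = 1.63371% of Wildmere Capital LLC.
Aggregating (R2): 0.505344% + 1.63371% = 2.139054%.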